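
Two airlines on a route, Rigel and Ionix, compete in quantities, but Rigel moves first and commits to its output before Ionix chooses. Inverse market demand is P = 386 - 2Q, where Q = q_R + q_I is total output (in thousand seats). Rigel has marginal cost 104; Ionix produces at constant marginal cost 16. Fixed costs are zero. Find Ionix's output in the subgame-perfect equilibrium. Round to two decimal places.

68.25

Solve by backward induction. Given q_R, the follower Ionix maximises π_I = (386 - 2q_R - 2q_I)q_I - 16q_I.
∂π_I/∂q_I = 370 - 2q_R - 4q_I = 0 gives the reaction function q_I = (370 - 2q_R)/4.
The leader anticipates this reaction. Substituting into P = 386 - 2Q gives P = 201 - q_R, so π_R = (201 - q_R)q_R - 104q_R.
Leader FOC: 97 - 2q_R = 0, so q_R = 97/2.
Then q_I = (370 - 2·(97/2))/4 = 273/4.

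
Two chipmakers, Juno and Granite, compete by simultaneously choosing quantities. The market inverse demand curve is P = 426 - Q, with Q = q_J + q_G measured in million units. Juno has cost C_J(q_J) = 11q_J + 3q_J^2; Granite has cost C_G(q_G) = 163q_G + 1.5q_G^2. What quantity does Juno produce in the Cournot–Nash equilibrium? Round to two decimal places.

Juno's profit: π_J = (426 - Q)q_J - (11q_J + 3q_J²). Setting ∂π_J/∂q_J = 0: 415 - 8q_J - (q_G) = 0.
Granite's first-order condition: 263 - 5q_G - (q_J) = 0.
Rearranging gives the reaction functions q_J = (415 - q_G)/8 and q_G = (263 - q_J)/5.
Solving the pair: q_J = 604/13, q_G = 563/13.

46.46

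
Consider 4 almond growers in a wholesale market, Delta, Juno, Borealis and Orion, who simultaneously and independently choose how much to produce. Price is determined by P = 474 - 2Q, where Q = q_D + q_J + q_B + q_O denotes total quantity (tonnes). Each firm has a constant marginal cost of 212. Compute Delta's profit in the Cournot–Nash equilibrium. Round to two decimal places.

Each firm earns π_i = (474 - 2Q)q_i - 212q_i.
Setting ∂π_i/∂q_i = 0 with rivals' quantities fixed: 262 - 4q_i - 2·Σ_{j≠i} q_j = 0.
By symmetry each firm produces the same amount; substituting Σ_{j≠i} q_j = 3q_i yields q_i = 262/10 = 131/5.
Price P = 474 - 2·(524/5) = 1322/5.
Delta's profit: (1322/5 - 212)·(131/5) = 1372.8800.

1372.88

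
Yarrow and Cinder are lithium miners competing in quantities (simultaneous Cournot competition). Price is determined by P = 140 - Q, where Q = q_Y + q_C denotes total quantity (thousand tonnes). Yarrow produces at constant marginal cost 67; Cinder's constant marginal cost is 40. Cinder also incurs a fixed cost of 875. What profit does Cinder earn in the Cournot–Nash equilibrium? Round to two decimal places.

Yarrow's profit: π_Y = (140 - Q)q_Y - (67q_Y). Setting ∂π_Y/∂q_Y = 0: 73 - 2q_Y - (q_C) = 0.
Cinder's first-order condition: 100 - 2q_C - (q_Y) = 0.
So q_Y = (73 - q_C)/2 and q_C = (100 - q_Y)/2.
Solving the pair: q_Y = 46/3, q_C = 127/3.
Price P = 140 - 173/3 = 247/3.
Cinder's profit: (247/3 - 40)·(127/3) - 875 = 917.1111.

917.11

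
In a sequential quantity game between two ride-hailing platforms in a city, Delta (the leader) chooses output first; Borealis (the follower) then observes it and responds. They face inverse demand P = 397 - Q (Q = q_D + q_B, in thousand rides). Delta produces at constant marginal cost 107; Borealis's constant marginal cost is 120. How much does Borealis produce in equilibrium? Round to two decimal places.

62.75

The follower Borealis best-responds to any q_D: π_B = (397 - Q)q_B - 120q_B.
Setting the follower's marginal profit to zero, 277 - q_D - 2q_B = 0, i.e. q_B = (277 - q_D)/2.
The leader anticipates this reaction. Substituting into P = 397 - Q gives P = 517/2 - (1/2)q_D, so π_D = (517/2 - (1/2)q_D)q_D - 107q_D.
The leader's first-order condition 303/2 - q_D = 0 yields q_D = 303/2.
Then q_B = (277 - 303/2)/2 = 251/4.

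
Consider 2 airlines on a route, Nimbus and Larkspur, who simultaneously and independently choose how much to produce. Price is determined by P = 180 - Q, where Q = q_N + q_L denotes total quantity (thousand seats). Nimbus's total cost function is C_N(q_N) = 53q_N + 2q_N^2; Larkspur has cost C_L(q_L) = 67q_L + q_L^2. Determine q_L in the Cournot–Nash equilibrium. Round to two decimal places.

23.96

Nimbus's profit: π_N = (180 - Q)q_N - (53q_N + 2q_N²). Setting ∂π_N/∂q_N = 0: 127 - 6q_N - (q_L) = 0.
Larkspur's first-order condition: 113 - 4q_L - (q_N) = 0.
So q_N = (127 - q_L)/6 and q_L = (113 - q_N)/4.
Solving the pair: q_N = 395/23, q_L = 551/23.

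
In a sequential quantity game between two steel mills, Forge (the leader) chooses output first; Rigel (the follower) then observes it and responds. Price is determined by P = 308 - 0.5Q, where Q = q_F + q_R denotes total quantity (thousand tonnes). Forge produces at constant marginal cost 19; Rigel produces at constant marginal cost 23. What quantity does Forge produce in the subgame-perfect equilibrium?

293

Solve by backward induction. Given q_F, the follower Rigel maximises π_R = (308 - (1/2)q_F - (1/2)q_R)q_R - 23q_R.
Setting the follower's marginal profit to zero, 285 - (1/2)q_F - q_R = 0, i.e. q_R = (285 - (1/2)q_F).
The leader anticipates this reaction. Substituting into P = 308 - 0.5Q gives P = 331/2 - (1/4)q_F, so π_F = (331/2 - (1/4)q_F)q_F - 19q_F.
Maximising: ∂π_F/∂q_F = 293/2 - (1/2)q_F = 0, giving q_F = 293.
Then q_R = (285 - (1/2)·293) = 277/2.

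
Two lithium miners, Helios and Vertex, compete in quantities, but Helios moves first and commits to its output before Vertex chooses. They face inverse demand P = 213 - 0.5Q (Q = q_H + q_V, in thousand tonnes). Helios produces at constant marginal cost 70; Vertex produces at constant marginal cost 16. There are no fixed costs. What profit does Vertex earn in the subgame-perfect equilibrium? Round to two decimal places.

11628.13

Solve by backward induction. Given q_H, the follower Vertex maximises π_V = (213 - (1/2)q_H - (1/2)q_V)q_V - 16q_V.
Setting the follower's marginal profit to zero, 197 - (1/2)q_H - q_V = 0, i.e. q_V = (197 - (1/2)q_H).
Helios substitutes q_V(q_H) into its own profit: π_H = q_H(213 - (1/2)q_H - (197 - (1/2)q_H)/2) - 70q_H = (229/2 - (1/4)q_H)q_H - 70q_H.
The leader's first-order condition 89/2 - (1/2)q_H = 0 yields q_H = 89.
Then q_V = (197 - (1/2)·89) = 305/2.
Price P = 213 - (1/2)·(483/2) = 369/4.
Vertex's profit: (369/4 - 16)·(305/2) = 11628.1250.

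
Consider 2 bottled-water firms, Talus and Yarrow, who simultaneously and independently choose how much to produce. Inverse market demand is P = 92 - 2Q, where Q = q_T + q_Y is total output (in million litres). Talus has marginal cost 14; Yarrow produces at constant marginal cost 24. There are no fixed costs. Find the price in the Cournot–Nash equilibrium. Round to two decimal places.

Talus's profit: π_T = (92 - 2Q)q_T - (14q_T). Setting ∂π_T/∂q_T = 0: 78 - 4q_T - 2(q_Y) = 0.
Yarrow's profit: π_Y = (92 - 2Q)q_Y - (24q_Y). Setting ∂π_Y/∂q_Y = 0: 68 - 4q_Y - 2(q_T) = 0.
Best responses: q_T = (78 - 2q_Y)/4, q_Y = (68 - 2q_T)/4.
Substituting one into the other gives q_T = 44/3 and q_Y = 29/3.
Total output Q = 73/3, so price P = 92 - 2·(73/3) = 130/3.

43.33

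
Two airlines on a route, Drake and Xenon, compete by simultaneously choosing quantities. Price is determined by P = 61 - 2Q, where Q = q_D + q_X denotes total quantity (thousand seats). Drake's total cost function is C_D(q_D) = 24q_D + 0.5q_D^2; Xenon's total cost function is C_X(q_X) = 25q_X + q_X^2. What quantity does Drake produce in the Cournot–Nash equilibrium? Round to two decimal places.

Drake's profit: π_D = (61 - 2Q)q_D - (24q_D + (1/2)q_D²). Setting ∂π_D/∂q_D = 0: 37 - 5q_D - 2(q_X) = 0.
Xenon's profit: π_X = (61 - 2Q)q_X - (25q_X + q_X²). Setting ∂π_X/∂q_X = 0: 36 - 6q_X - 2(q_D) = 0.
Rearranging gives the reaction functions q_D = (37 - 2q_X)/5 and q_X = (36 - 2q_D)/6.
Solving the pair: q_D = 75/13, q_X = 53/13.

5.77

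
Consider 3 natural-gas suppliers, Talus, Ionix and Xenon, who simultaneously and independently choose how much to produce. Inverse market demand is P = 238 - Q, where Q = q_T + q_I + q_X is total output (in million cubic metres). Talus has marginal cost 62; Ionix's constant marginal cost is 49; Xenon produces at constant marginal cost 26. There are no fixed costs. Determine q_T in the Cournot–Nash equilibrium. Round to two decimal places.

31.75

Talus's profit: π_T = (238 - Q)q_T - (62q_T). Setting ∂π_T/∂q_T = 0: 176 - 2q_T - (q_I + q_X) = 0.
Ionix's first-order condition: 189 - 2q_I - (q_T + q_X) = 0.
Xenon's first-order condition: 212 - 2q_X - (q_T + q_I) = 0.
Adding the 3 conditions: 577 − 2Q − 2Q = 0, i.e. Q = 577/4.
Back-substituting: q_T = (176 − 577/4) = 127/4, q_I = (189 − 577/4) = 179/4, q_X = (212 − 577/4) = 271/4.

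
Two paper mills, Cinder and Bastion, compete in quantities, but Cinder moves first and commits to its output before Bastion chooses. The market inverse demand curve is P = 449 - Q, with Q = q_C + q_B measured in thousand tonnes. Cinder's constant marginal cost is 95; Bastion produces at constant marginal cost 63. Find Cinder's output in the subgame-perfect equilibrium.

161

The follower Bastion best-responds to any q_C: π_B = (449 - Q)q_B - 63q_B.
Follower FOC: 386 - q_C - 2q_B = 0, so q_B(q_C) = (386 - q_C)/2.
The leader anticipates this reaction. Substituting into P = 449 - Q gives P = 256 - (1/2)q_C, so π_C = (256 - (1/2)q_C)q_C - 95q_C.
Leader FOC: 161 - q_C = 0, so q_C = 161.
Then q_B = (386 - 161)/2 = 225/2.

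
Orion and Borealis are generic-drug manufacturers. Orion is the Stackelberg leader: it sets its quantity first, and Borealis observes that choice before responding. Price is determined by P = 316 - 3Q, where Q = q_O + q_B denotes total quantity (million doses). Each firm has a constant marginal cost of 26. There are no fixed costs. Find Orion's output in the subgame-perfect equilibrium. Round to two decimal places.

48.33

Solve by backward induction. Given q_O, the follower Borealis maximises π_B = (316 - 3q_O - 3q_B)q_B - 26q_B.
∂π_B/∂q_B = 290 - 3q_O - 6q_B = 0 gives the reaction function q_B = (290 - 3q_O)/6.
The leader anticipates this reaction. Substituting into P = 316 - 3Q gives P = 171 - (3/2)q_O, so π_O = (171 - (3/2)q_O)q_O - 26q_O.
Maximising: ∂π_O/∂q_O = 145 - 3q_O = 0, giving q_O = 145/3.
Then q_B = (290 - 3·(145/3))/6 = 145/6.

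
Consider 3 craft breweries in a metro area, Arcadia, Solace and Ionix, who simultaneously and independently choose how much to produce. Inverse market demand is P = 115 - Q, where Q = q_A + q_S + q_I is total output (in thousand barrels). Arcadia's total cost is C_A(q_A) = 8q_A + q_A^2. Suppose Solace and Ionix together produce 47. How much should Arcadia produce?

15

With rivals' combined output fixed at 47, Arcadia's profit is π_A = (115 - 47 - q_A)q_A - (8q_A + q_A²) = (68 - q_A)q_A - (8q_A + q_A²).
∂π_A/∂q_A = 60 - 4q_A = 0, so q_A = 15.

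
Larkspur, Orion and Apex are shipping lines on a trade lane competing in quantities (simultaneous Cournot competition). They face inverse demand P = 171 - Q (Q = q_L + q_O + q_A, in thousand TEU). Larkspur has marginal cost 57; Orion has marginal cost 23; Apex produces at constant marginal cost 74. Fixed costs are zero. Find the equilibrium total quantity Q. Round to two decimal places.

89.75

Larkspur's profit: π_L = (171 - Q)q_L - (57q_L). Setting ∂π_L/∂q_L = 0: 114 - 2q_L - (q_O + q_A) = 0.
Orion's first-order condition: 148 - 2q_O - (q_L + q_A) = 0.
Apex's first-order condition: 97 - 2q_A - (q_L + q_O) = 0.
Summing all 3 equations gives 359 − 4Q = 0, hence Q = 359/4.
Back-substituting: q_L = (114 − 359/4) = 97/4, q_O = (148 − 359/4) = 233/4, q_A = (97 − 359/4) = 29/4.
Total output Q = 97/4 + 233/4 + 29/4 = 359/4.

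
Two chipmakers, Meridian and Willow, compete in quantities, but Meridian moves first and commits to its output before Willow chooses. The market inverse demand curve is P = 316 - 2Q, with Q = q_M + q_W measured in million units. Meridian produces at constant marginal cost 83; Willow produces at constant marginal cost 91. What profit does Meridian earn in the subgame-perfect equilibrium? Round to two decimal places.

Solve by backward induction. Given q_M, the follower Willow maximises π_W = (316 - 2q_M - 2q_W)q_W - 91q_W.
Setting the follower's marginal profit to zero, 225 - 2q_M - 4q_W = 0, i.e. q_W = (225 - 2q_M)/4.
The leader anticipates this reaction. Substituting into P = 316 - 2Q gives P = 407/2 - q_M, so π_M = (407/2 - q_M)q_M - 83q_M.
Leader FOC: 241/2 - 2q_M = 0, so q_M = 241/4.
Then q_W = (225 - 2·(241/4))/4 = 209/8.
Price P = 316 - 2·(691/8) = 573/4.
Meridian's profit: (573/4 - 83)·(241/4) = 3630.0625.

3630.06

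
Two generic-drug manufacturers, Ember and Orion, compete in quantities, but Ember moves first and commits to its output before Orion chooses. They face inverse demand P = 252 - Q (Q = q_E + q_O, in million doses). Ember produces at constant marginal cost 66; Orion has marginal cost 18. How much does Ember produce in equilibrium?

69

Solve by backward induction. Given q_E, the follower Orion maximises π_O = (252 - q_E - q_O)q_O - 18q_O.
Follower FOC: 234 - q_E - 2q_O = 0, so q_O(q_E) = (234 - q_E)/2.
Ember substitutes q_O(q_E) into its own profit: π_E = q_E(252 - q_E - (234 - q_E)/2) - 66q_E = (135 - (1/2)q_E)q_E - 66q_E.
Maximising: ∂π_E/∂q_E = 69 - q_E = 0, giving q_E = 69.
Then q_O = (234 - 69)/2 = 165/2.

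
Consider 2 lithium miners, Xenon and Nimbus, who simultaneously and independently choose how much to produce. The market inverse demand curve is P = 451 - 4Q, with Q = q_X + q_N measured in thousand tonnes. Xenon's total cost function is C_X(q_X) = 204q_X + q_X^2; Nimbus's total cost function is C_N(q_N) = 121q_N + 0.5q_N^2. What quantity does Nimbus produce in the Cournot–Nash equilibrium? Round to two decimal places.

Xenon's profit: π_X = (451 - 4Q)q_X - (204q_X + q_X²). Setting ∂π_X/∂q_X = 0: 247 - 10q_X - 4(q_N) = 0.
Nimbus's profit: π_N = (451 - 4Q)q_N - (121q_N + (1/2)q_N²). Setting ∂π_N/∂q_N = 0: 330 - 9q_N - 4(q_X) = 0.
Best responses: q_X = (247 - 4q_N)/10, q_N = (330 - 4q_X)/9.
Solving the pair: q_X = 903/74, q_N = 1156/37.

31.24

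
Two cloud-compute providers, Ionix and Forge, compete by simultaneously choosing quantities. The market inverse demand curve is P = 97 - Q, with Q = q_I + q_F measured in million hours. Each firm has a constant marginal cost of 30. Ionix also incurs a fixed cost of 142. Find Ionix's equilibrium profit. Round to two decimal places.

Each firm earns π_i = (97 - Q)q_i - 30q_i.
Setting ∂π_i/∂q_i = 0 with rivals' quantities fixed: 67 - 2q_i - q_j = 0.
With identical firms every q_j equals q_i, so q_j = q_i and 67 = 3q_i, giving q_i = 67/3.
Price P = 97 - 134/3 = 157/3.
Ionix's profit: (157/3 - 30)·(67/3) - 142 = 356.7778.

356.78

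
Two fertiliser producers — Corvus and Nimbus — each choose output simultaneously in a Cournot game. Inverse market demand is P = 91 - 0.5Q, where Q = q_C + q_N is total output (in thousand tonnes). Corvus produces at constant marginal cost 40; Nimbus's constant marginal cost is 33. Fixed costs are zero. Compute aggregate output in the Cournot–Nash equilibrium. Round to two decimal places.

Corvus's profit: π_C = (91 - 0.5Q)q_C - (40q_C). Setting ∂π_C/∂q_C = 0: 51 - q_C - (1/2)(q_N) = 0.
Nimbus's first-order condition: 58 - q_N - (1/2)(q_C) = 0.
Rearranging gives the reaction functions q_C = (51 - (1/2)q_N) and q_N = (58 - (1/2)q_C).
Substituting one into the other gives q_C = 88/3 and q_N = 130/3.
Total output Q = 88/3 + 130/3 = 218/3.

72.67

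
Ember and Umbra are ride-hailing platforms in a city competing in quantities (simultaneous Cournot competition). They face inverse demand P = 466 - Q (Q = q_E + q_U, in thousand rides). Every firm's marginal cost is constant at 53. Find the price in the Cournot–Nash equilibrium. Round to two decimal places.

A representative firm's profit is π_i = q_i(466 - Q) - 53q_i.
Setting ∂π_i/∂q_i = 0 with rivals' quantities fixed: 413 - 2q_i - q_j = 0.
By symmetry each firm produces the same amount; substituting q_j = q_i yields q_i = 413/3.
Total output Q = 826/3, so price P = 466 - 826/3 = 572/3.

190.67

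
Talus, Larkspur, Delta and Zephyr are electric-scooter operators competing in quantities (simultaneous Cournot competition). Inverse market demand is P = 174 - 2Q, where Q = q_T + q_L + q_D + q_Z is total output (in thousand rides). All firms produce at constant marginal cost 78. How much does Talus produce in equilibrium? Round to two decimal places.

Each firm earns π_i = (174 - 2Q)q_i - 78q_i.
Setting ∂π_i/∂q_i = 0 with rivals' quantities fixed: 96 - 4q_i - 2·Σ_{j≠i} q_j = 0.
With identical firms every q_j equals q_i, so Σ_{j≠i} q_j = 3q_i and 96 = 10q_i, giving q_i = 48/5.

9.60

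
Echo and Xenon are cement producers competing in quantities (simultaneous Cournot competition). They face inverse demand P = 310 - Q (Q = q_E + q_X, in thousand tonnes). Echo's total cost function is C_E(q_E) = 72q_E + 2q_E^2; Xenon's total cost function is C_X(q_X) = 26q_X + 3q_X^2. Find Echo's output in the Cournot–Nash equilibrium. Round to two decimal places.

Echo's profit: π_E = (310 - Q)q_E - (72q_E + 2q_E²). Setting ∂π_E/∂q_E = 0: 238 - 6q_E - (q_X) = 0.
Xenon's profit: π_X = (310 - Q)q_X - (26q_X + 3q_X²). Setting ∂π_X/∂q_X = 0: 284 - 8q_X - (q_E) = 0.
Best responses: q_E = (238 - q_X)/6, q_X = (284 - q_E)/8.
Solving the pair: q_E = 1620/47, q_X = 1466/47.

34.47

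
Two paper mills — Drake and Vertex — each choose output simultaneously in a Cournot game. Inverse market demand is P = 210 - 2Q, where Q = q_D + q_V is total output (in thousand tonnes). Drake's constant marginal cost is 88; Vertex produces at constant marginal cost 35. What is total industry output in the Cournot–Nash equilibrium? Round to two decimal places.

Drake's profit: π_D = (210 - 2Q)q_D - (88q_D). Setting ∂π_D/∂q_D = 0: 122 - 4q_D - 2(q_V) = 0.
Vertex's first-order condition: 175 - 4q_V - 2(q_D) = 0.
Best responses: q_D = (122 - 2q_V)/4, q_V = (175 - 2q_D)/4.
Solving the pair: q_D = 23/2, q_V = 38.
Total output Q = 23/2 + 38 = 99/2.

49.50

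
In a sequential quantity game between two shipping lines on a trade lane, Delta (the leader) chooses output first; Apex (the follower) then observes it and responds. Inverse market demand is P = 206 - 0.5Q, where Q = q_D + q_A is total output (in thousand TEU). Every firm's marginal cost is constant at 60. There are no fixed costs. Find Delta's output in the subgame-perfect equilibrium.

146

The follower Apex best-responds to any q_D: π_A = (206 - 0.5Q)q_A - 60q_A.
Follower FOC: 146 - (1/2)q_D - q_A = 0, so q_A(q_D) = (146 - (1/2)q_D).
Delta substitutes q_A(q_D) into its own profit: π_D = q_D(206 - (1/2)q_D - (146 - (1/2)q_D)/2) - 60q_D = (133 - (1/4)q_D)q_D - 60q_D.
Maximising: ∂π_D/∂q_D = 73 - (1/2)q_D = 0, giving q_D = 146.
Then q_A = (146 - (1/2)·146) = 73.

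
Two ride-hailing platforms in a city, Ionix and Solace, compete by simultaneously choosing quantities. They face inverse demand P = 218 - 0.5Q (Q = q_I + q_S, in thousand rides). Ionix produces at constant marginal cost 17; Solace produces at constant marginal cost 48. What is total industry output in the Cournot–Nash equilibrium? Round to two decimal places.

Ionix's profit: π_I = (218 - 0.5Q)q_I - (17q_I). Setting ∂π_I/∂q_I = 0: 201 - q_I - (1/2)(q_S) = 0.
Solace's profit: π_S = (218 - 0.5Q)q_S - (48q_S). Setting ∂π_S/∂q_S = 0: 170 - q_S - (1/2)(q_I) = 0.
Rearranging gives the reaction functions q_I = (201 - (1/2)q_S) and q_S = (170 - (1/2)q_I).
Solving the pair: q_I = 464/3, q_S = 278/3.
Total output Q = 464/3 + 278/3 = 742/3.

247.33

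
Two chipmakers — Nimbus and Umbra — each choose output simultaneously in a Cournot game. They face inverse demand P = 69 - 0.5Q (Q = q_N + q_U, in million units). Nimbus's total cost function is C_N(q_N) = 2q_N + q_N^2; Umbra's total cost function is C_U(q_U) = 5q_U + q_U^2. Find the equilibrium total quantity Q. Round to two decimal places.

Nimbus's profit: π_N = (69 - 0.5Q)q_N - (2q_N + q_N²). Setting ∂π_N/∂q_N = 0: 67 - 3q_N - (1/2)(q_U) = 0.
Umbra's first-order condition: 64 - 3q_U - (1/2)(q_N) = 0.
So q_N = (67 - (1/2)q_U)/3 and q_U = (64 - (1/2)q_N)/3.
Substituting one into the other gives q_N = 676/35 and q_U = 634/35.
Total output Q = 676/35 + 634/35 = 262/7.

37.43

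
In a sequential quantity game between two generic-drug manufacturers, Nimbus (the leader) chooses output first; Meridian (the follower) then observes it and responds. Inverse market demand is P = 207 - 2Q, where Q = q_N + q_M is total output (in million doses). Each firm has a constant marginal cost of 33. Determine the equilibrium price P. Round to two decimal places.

Solve by backward induction. Given q_N, the follower Meridian maximises π_M = (207 - 2q_N - 2q_M)q_M - 33q_M.
∂π_M/∂q_M = 174 - 2q_N - 4q_M = 0 gives the reaction function q_M = (174 - 2q_N)/4.
The leader anticipates this reaction. Substituting into P = 207 - 2Q gives P = 120 - q_N, so π_N = (120 - q_N)q_N - 33q_N.
Leader FOC: 87 - 2q_N = 0, so q_N = 87/2.
Then q_M = (174 - 2·(87/2))/4 = 87/4.
Total output Q = 261/4, so price P = 207 - 2·(261/4) = 153/2.

76.50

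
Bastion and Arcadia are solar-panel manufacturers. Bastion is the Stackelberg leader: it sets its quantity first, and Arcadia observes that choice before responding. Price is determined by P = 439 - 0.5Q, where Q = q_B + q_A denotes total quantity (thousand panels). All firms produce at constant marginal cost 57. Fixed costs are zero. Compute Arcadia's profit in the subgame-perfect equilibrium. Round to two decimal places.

18240.50

The follower Arcadia best-responds to any q_B: π_A = (439 - 0.5Q)q_A - 57q_A.
Follower FOC: 382 - (1/2)q_B - q_A = 0, so q_A(q_B) = (382 - (1/2)q_B).
Bastion substitutes q_A(q_B) into its own profit: π_B = q_B(439 - (1/2)q_B - (382 - (1/2)q_B)/2) - 57q_B = (248 - (1/4)q_B)q_B - 57q_B.
The leader's first-order condition 191 - (1/2)q_B = 0 yields q_B = 382.
Then q_A = (382 - (1/2)·382) = 191.
Price P = 439 - (1/2)·573 = 305/2.
Arcadia's profit: (305/2 - 57)·191 = 18240.5000.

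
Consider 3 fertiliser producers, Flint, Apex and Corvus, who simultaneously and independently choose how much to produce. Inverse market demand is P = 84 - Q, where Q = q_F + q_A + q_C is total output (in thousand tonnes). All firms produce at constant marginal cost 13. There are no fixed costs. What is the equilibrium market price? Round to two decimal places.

A representative firm's profit is π_i = q_i(84 - Q) - 13q_i.
Setting ∂π_i/∂q_i = 0 with rivals' quantities fixed: 71 - 2q_i - Σ_{j≠i} q_j = 0.
With identical firms every q_j equals q_i, so Σ_{j≠i} q_j = 2q_i and 71 = 4q_i, giving q_i = 71/4.
Total output Q = 213/4, so price P = 84 - 213/4 = 123/4.

30.75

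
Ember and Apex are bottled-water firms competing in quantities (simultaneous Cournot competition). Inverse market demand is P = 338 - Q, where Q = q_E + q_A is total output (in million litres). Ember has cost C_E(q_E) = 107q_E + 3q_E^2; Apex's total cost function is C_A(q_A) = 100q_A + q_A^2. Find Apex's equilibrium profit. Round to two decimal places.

5825.03

Ember's profit: π_E = (338 - Q)q_E - (107q_E + 3q_E²). Setting ∂π_E/∂q_E = 0: 231 - 8q_E - (q_A) = 0.
Apex's profit: π_A = (338 - Q)q_A - (100q_A + q_A²). Setting ∂π_A/∂q_A = 0: 238 - 4q_A - (q_E) = 0.
Rearranging gives the reaction functions q_E = (231 - q_A)/8 and q_A = (238 - q_E)/4.
Substituting one into the other gives q_E = 686/31 and q_A = 1673/31.
Price P = 338 - 76.0968 = 261.9032.
Apex's profit: 261.9032·(1673/31) - 100·(1673/31) - (1673/31)² = 5825.0343.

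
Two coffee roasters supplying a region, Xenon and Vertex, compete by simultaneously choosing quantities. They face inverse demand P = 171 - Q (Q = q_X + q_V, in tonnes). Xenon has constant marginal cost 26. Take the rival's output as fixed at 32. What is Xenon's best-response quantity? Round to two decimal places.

56.50

With the rival's output fixed at 32, Xenon's profit is π_X = (171 - 32 - q_X)q_X - (26q_X) = (139 - q_X)q_X - (26q_X).
∂π_X/∂q_X = 113 - 2q_X = 0, so q_X = 113/2.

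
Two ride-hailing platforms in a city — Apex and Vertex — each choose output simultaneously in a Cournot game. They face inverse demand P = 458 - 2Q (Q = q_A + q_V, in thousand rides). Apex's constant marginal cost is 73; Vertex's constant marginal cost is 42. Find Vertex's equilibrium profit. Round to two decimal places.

11100.50

Apex's profit: π_A = (458 - 2Q)q_A - (73q_A). Setting ∂π_A/∂q_A = 0: 385 - 4q_A - 2(q_V) = 0.
Vertex's first-order condition: 416 - 4q_V - 2(q_A) = 0.
Rearranging gives the reaction functions q_A = (385 - 2q_V)/4 and q_V = (416 - 2q_A)/4.
Solving the pair: q_A = 59, q_V = 149/2.
Price P = 458 - 2·(267/2) = 191.
Vertex's profit: (191 - 42)·(149/2) = 11100.5000.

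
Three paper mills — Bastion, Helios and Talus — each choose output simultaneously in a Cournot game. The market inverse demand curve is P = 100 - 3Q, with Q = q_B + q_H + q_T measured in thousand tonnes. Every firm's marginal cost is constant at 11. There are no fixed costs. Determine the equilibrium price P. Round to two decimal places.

33.25

A representative firm's profit is π_i = q_i(100 - 3Q) - 11q_i.
First-order condition (treating rivals' output as given): 89 - 6q_i - 3·Σ_{j≠i} q_j = 0.
With identical firms every q_j equals q_i, so Σ_{j≠i} q_j = 2q_i and 89 = 12q_i, giving q_i = 89/12.
Total output Q = 89/4, so price P = 100 - 3·(89/4) = 133/4.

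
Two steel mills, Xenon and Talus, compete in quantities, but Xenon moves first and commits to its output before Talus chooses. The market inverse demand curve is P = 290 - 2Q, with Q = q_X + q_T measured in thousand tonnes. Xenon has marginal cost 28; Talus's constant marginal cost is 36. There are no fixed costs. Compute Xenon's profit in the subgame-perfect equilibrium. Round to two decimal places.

4556.25

Solve by backward induction. Given q_X, the follower Talus maximises π_T = (290 - 2q_X - 2q_T)q_T - 36q_T.
Setting the follower's marginal profit to zero, 254 - 2q_X - 4q_T = 0, i.e. q_T = (254 - 2q_X)/4.
The leader anticipates this reaction. Substituting into P = 290 - 2Q gives P = 163 - q_X, so π_X = (163 - q_X)q_X - 28q_X.
Maximising: ∂π_X/∂q_X = 135 - 2q_X = 0, giving q_X = 135/2.
Then q_T = (254 - 2·(135/2))/4 = 119/4.
Price P = 290 - 2·(389/4) = 191/2.
Xenon's profit: (191/2 - 28)·(135/2) = 4556.2500.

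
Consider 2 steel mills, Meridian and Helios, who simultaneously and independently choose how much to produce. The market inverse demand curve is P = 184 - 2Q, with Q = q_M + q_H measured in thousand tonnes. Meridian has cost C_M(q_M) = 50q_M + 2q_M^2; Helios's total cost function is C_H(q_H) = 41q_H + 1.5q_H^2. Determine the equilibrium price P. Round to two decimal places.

125.23

Meridian's profit: π_M = (184 - 2Q)q_M - (50q_M + 2q_M²). Setting ∂π_M/∂q_M = 0: 134 - 8q_M - 2(q_H) = 0.
Helios's first-order condition: 143 - 7q_H - 2(q_M) = 0.
Best responses: q_M = (134 - 2q_H)/8, q_H = (143 - 2q_M)/7.
Solving the pair: q_M = 163/13, q_H = 219/13.
Total output Q = 382/13, so price P = 184 - 2·(382/13) = 1628/13.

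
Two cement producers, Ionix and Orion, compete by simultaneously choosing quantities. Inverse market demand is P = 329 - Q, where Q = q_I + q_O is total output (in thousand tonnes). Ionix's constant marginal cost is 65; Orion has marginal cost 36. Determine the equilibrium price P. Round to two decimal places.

143.33

Ionix's profit: π_I = (329 - Q)q_I - (65q_I). Setting ∂π_I/∂q_I = 0: 264 - 2q_I - (q_O) = 0.
Orion's profit: π_O = (329 - Q)q_O - (36q_O). Setting ∂π_O/∂q_O = 0: 293 - 2q_O - (q_I) = 0.
Rearranging gives the reaction functions q_I = (264 - q_O)/2 and q_O = (293 - q_I)/2.
Solving the pair: q_I = 235/3, q_O = 322/3.
Total output Q = 557/3, so price P = 329 - 557/3 = 430/3.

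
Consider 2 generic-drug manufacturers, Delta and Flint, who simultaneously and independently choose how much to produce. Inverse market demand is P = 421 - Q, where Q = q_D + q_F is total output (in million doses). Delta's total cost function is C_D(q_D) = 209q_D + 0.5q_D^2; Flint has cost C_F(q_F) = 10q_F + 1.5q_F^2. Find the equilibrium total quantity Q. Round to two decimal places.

119.29

Delta's profit: π_D = (421 - Q)q_D - (209q_D + (1/2)q_D²). Setting ∂π_D/∂q_D = 0: 212 - 3q_D - (q_F) = 0.
Flint's profit: π_F = (421 - Q)q_F - (10q_F + (3/2)q_F²). Setting ∂π_F/∂q_F = 0: 411 - 5q_F - (q_D) = 0.
So q_D = (212 - q_F)/3 and q_F = (411 - q_D)/5.
Solving the pair: q_D = 649/14, q_F = 1021/14.
Total output Q = 649/14 + 1021/14 = 835/7.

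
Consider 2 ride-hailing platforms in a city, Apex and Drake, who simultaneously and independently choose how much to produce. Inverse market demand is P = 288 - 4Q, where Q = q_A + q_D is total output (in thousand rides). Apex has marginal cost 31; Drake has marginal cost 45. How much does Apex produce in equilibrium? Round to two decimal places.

Apex's profit: π_A = (288 - 4Q)q_A - (31q_A). Setting ∂π_A/∂q_A = 0: 257 - 8q_A - 4(q_D) = 0.
Drake's profit: π_D = (288 - 4Q)q_D - (45q_D). Setting ∂π_D/∂q_D = 0: 243 - 8q_D - 4(q_A) = 0.
Best responses: q_A = (257 - 4q_D)/8, q_D = (243 - 4q_A)/8.
Substituting one into the other gives q_A = 271/12 and q_D = 229/12.

22.58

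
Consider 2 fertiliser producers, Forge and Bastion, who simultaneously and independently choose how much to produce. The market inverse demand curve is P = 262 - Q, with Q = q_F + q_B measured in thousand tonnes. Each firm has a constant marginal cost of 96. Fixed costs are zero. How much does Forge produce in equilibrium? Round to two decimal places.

Each firm earns π_i = (262 - Q)q_i - 96q_i.
Setting ∂π_i/∂q_i = 0 with rivals' quantities fixed: 166 - 2q_i - q_j = 0.
With identical firms every q_j equals q_i, so q_j = q_i and 166 = 3q_i, giving q_i = 166/3.

55.33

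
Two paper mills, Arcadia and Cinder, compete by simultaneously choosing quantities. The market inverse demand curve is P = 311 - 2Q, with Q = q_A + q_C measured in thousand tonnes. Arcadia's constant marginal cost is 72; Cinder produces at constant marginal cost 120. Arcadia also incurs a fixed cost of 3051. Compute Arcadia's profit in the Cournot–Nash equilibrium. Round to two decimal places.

1525.06

Arcadia's profit: π_A = (311 - 2Q)q_A - (72q_A). Setting ∂π_A/∂q_A = 0: 239 - 4q_A - 2(q_C) = 0.
Cinder's profit: π_C = (311 - 2Q)q_C - (120q_C). Setting ∂π_C/∂q_C = 0: 191 - 4q_C - 2(q_A) = 0.
Rearranging gives the reaction functions q_A = (239 - 2q_C)/4 and q_C = (191 - 2q_A)/4.
Solving the pair: q_A = 287/6, q_C = 143/6.
Price P = 311 - 2·(215/3) = 503/3.
Arcadia's profit: (503/3 - 72)·(287/6) - 3051 = 1525.0556.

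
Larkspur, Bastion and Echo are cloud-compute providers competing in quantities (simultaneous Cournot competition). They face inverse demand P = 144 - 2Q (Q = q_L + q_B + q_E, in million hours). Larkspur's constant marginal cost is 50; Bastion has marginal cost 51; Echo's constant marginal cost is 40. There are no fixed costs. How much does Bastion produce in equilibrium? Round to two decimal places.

10.13

Larkspur's profit: π_L = (144 - 2Q)q_L - (50q_L). Setting ∂π_L/∂q_L = 0: 94 - 4q_L - 2(q_B + q_E) = 0.
Bastion's profit: π_B = (144 - 2Q)q_B - (51q_B). Setting ∂π_B/∂q_B = 0: 93 - 4q_B - 2(q_L + q_E) = 0.
Echo's profit: π_E = (144 - 2Q)q_E - (40q_E). Setting ∂π_E/∂q_E = 0: 104 - 4q_E - 2(q_L + q_B) = 0.
Adding the 3 conditions: 291 − 4Q − 4Q = 0, i.e. Q = 291/8.
Back-substituting: q_L = (94 − 291/4)/2 = 85/8, q_B = (93 − 291/4)/2 = 81/8, q_E = (104 − 291/4)/2 = 125/8.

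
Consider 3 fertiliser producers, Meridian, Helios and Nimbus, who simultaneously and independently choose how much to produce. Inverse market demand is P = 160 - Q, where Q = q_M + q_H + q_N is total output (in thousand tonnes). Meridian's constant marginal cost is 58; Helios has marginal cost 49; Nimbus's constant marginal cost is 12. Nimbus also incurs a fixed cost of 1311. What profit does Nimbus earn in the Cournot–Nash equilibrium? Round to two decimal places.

2024.06

Meridian's profit: π_M = (160 - Q)q_M - (58q_M). Setting ∂π_M/∂q_M = 0: 102 - 2q_M - (q_H + q_N) = 0.
Helios's first-order condition: 111 - 2q_H - (q_M + q_N) = 0.
Nimbus's profit: π_N = (160 - Q)q_N - (12q_N). Setting ∂π_N/∂q_N = 0: 148 - 2q_N - (q_M + q_H) = 0.
Adding the 3 conditions: 361 − 2Q − 2Q = 0, i.e. Q = 361/4.
Back-substituting: q_M = (102 − 361/4) = 47/4, q_H = (111 − 361/4) = 83/4, q_N = (148 − 361/4) = 231/4.
Price P = 160 - 361/4 = 279/4.
Nimbus's profit: (279/4 - 12)·(231/4) - 1311 = 2024.0625.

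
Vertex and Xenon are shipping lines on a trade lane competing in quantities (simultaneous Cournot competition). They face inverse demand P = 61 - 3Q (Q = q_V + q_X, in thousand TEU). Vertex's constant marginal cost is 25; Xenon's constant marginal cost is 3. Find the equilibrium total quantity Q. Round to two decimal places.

Vertex's profit: π_V = (61 - 3Q)q_V - (25q_V). Setting ∂π_V/∂q_V = 0: 36 - 6q_V - 3(q_X) = 0.
Xenon's profit: π_X = (61 - 3Q)q_X - (3q_X). Setting ∂π_X/∂q_X = 0: 58 - 6q_X - 3(q_V) = 0.
Best responses: q_V = (36 - 3q_X)/6, q_X = (58 - 3q_V)/6.
Substituting one into the other gives q_V = 14/9 and q_X = 80/9.
Total output Q = 14/9 + 80/9 = 94/9.

10.44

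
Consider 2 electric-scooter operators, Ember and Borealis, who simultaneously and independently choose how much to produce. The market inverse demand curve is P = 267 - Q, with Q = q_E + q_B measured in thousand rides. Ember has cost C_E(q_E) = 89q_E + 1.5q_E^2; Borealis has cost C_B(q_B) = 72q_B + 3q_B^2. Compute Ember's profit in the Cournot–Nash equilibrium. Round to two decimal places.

2482.64

Ember's profit: π_E = (267 - Q)q_E - (89q_E + (3/2)q_E²). Setting ∂π_E/∂q_E = 0: 178 - 5q_E - (q_B) = 0.
Borealis's first-order condition: 195 - 8q_B - (q_E) = 0.
Rearranging gives the reaction functions q_E = (178 - q_B)/5 and q_B = (195 - q_E)/8.
Solving the pair: q_E = 1229/39, q_B = 797/39.
Price P = 267 - 51.9487 = 215.0513.
Ember's profit: 215.0513·(1229/39) - 89·(1229/39) - (3/2)(1229/39)² = 2482.6446.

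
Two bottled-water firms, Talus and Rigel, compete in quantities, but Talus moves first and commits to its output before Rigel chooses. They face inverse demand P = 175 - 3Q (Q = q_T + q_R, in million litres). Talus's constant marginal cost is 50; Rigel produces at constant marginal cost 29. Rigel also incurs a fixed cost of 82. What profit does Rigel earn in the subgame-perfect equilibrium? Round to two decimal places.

Solve by backward induction. Given q_T, the follower Rigel maximises π_R = (175 - 3q_T - 3q_R)q_R - 29q_R.
∂π_R/∂q_R = 146 - 3q_T - 6q_R = 0 gives the reaction function q_R = (146 - 3q_T)/6.
Talus substitutes q_R(q_T) into its own profit: π_T = q_T(175 - 3q_T - (146 - 3q_T)/2) - 50q_T = (102 - (3/2)q_T)q_T - 50q_T.
Leader FOC: 52 - 3q_T = 0, so q_T = 52/3.
Then q_R = (146 - 3·(52/3))/6 = 47/3.
Price P = 175 - 3·33 = 76.
Rigel's profit: (76 - 29)·(47/3) - 82 = 1963/3.

654.33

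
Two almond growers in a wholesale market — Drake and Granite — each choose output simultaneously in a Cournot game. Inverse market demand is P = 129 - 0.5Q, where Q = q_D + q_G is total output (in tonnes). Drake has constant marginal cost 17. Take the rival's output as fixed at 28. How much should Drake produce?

With the rival's output fixed at 28, Drake's profit is π_D = (129 - (1/2)·28 - (1/2)q_D)q_D - (17q_D) = (115 - (1/2)q_D)q_D - (17q_D).
∂π_D/∂q_D = 98 - q_D = 0, so q_D = 98.

98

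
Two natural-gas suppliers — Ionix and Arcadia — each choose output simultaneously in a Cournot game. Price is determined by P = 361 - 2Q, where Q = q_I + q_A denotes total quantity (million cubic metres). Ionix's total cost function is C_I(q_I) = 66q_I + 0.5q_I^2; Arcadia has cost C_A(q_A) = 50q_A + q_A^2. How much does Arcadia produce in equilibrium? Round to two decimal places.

Ionix's profit: π_I = (361 - 2Q)q_I - (66q_I + (1/2)q_I²). Setting ∂π_I/∂q_I = 0: 295 - 5q_I - 2(q_A) = 0.
Arcadia's first-order condition: 311 - 6q_A - 2(q_I) = 0.
Rearranging gives the reaction functions q_I = (295 - 2q_A)/5 and q_A = (311 - 2q_I)/6.
Solving the pair: q_I = 574/13, q_A = 965/26.

37.12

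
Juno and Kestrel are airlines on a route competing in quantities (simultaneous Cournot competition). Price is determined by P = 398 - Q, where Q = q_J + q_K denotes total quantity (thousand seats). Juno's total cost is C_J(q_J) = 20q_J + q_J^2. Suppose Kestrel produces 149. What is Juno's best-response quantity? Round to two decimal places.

57.25

With the rival's output fixed at 149, Juno's profit is π_J = (398 - 149 - q_J)q_J - (20q_J + q_J²) = (249 - q_J)q_J - (20q_J + q_J²).
∂π_J/∂q_J = 229 - 4q_J = 0, so q_J = 229/4.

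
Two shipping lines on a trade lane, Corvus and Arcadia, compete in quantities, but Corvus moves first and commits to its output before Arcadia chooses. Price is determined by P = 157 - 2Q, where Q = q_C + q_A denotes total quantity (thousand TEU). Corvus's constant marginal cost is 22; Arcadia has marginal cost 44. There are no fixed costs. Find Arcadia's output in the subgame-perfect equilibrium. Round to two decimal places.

The follower Arcadia best-responds to any q_C: π_A = (157 - 2Q)q_A - 44q_A.
∂π_A/∂q_A = 113 - 2q_C - 4q_A = 0 gives the reaction function q_A = (113 - 2q_C)/4.
The leader anticipates this reaction. Substituting into P = 157 - 2Q gives P = 201/2 - q_C, so π_C = (201/2 - q_C)q_C - 22q_C.
The leader's first-order condition 157/2 - 2q_C = 0 yields q_C = 157/4.
Then q_A = (113 - 2·(157/4))/4 = 69/8.

8.63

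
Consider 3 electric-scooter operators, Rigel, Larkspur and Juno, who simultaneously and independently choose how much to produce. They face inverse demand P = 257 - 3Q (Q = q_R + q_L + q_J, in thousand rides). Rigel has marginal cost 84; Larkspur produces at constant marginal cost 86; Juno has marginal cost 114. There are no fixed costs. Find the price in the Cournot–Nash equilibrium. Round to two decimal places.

135.25

Rigel's profit: π_R = (257 - 3Q)q_R - (84q_R). Setting ∂π_R/∂q_R = 0: 173 - 6q_R - 3(q_L + q_J) = 0.
Larkspur's profit: π_L = (257 - 3Q)q_L - (86q_L). Setting ∂π_L/∂q_L = 0: 171 - 6q_L - 3(q_R + q_J) = 0.
Juno's profit: π_J = (257 - 3Q)q_J - (114q_J). Setting ∂π_J/∂q_J = 0: 143 - 6q_J - 3(q_R + q_L) = 0.
Summing all 3 equations gives 487 − 12Q = 0, hence Q = 487/12.
Back-substituting: q_R = (173 − 487/4)/3 = 205/12, q_L = (171 − 487/4)/3 = 197/12, q_J = (143 − 487/4)/3 = 85/12.
Total output Q = 487/12, so price P = 257 - 3·(487/12) = 541/4.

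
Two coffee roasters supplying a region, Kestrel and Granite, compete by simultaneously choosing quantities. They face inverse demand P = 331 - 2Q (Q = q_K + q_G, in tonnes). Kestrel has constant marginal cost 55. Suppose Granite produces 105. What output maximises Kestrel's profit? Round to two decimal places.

16.50

With the rival's output fixed at 105, Kestrel's profit is π_K = (331 - 2·105 - 2q_K)q_K - (55q_K) = (121 - 2q_K)q_K - (55q_K).
∂π_K/∂q_K = 66 - 4q_K = 0, so q_K = 33/2.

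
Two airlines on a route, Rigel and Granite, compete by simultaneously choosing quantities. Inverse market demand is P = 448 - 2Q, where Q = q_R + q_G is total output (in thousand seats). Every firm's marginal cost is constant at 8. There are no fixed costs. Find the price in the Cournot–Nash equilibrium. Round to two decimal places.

Each firm earns π_i = (448 - 2Q)q_i - 8q_i.
Setting ∂π_i/∂q_i = 0 with rivals' quantities fixed: 440 - 4q_i - 2q_j = 0.
With identical firms every q_j equals q_i, so q_j = q_i and 440 = 6q_i, giving q_i = 220/3.
Total output Q = 440/3, so price P = 448 - 2·(440/3) = 464/3.

154.67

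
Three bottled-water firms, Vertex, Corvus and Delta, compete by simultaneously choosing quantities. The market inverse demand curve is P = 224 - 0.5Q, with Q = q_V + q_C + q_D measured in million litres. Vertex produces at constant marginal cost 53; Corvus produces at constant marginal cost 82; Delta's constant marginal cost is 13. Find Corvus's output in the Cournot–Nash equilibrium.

22

Vertex's profit: π_V = (224 - 0.5Q)q_V - (53q_V). Setting ∂π_V/∂q_V = 0: 171 - q_V - (1/2)(q_C + q_D) = 0.
Corvus's profit: π_C = (224 - 0.5Q)q_C - (82q_C). Setting ∂π_C/∂q_C = 0: 142 - q_C - (1/2)(q_V + q_D) = 0.
Delta's first-order condition: 211 - q_D - (1/2)(q_V + q_C) = 0.
Adding the 3 first-order conditions: 524 − 2Q = 0, so Q = 262.
Back-substituting: q_V = (171 − 131)/(1/2) = 80, q_C = (142 − 131)/(1/2) = 22, q_D = (211 − 131)/(1/2) = 160.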